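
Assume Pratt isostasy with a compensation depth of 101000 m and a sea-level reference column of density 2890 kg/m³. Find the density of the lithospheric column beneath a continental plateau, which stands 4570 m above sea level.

2760 kg/m³

Pratt balance: ρ_ref D = ρ (D + h).
ρ = ρ_ref D/(D + h) = 2890 × 101000 m/(101000 m + 4570 m) = 2760 kg/m³.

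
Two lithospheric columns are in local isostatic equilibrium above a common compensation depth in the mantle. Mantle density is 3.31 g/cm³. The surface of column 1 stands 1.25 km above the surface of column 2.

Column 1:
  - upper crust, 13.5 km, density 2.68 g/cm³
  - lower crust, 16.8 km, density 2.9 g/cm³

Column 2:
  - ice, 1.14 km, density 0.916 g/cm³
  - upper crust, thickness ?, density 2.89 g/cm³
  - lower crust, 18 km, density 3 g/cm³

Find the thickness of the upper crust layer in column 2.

7.02 km

Take the compensation level at the base of the deeper column (depth z_c below the surface of column 1) and equate Σ ρ_i t_i down to z_c; mantle fills any gap and the z_c terms cancel.
Column 1: 13.5×2.68 + 16.8×2.9 + (z_c − 30.3)×3.31
Column 2: 1.25×0 + 1.14×0.916 + x×2.89 + 18×3 + (z_c − 1.25 − 19.14 − x)×3.31
The z_c×3.31 term appears on both sides and cancels. Collect the known terms of each column as K = Σ(ρt)_known − 3.31 × (depth of known layers): K_1 = 84.9 − 3.31×30.3 = −15.393; K_2 = 55.04424 − 3.31×(1.25 + 19.14) = −12.44666.
Balance: K_1 = K_2 − x×(3.31 − 2.89), so x = (K_2 − K_1)/(3.31 − 2.89) = 2.94634/0.42 = 7.02 km.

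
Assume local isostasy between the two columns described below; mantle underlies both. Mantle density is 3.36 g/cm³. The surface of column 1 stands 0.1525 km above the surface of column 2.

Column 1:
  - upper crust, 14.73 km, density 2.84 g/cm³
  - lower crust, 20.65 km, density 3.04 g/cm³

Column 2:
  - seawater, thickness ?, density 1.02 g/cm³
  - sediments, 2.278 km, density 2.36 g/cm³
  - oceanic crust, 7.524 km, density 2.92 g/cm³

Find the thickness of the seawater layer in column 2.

Take the compensation level at the base of the deeper column (depth z_c below the surface of column 1) and equate Σ ρ_i t_i down to z_c; mantle fills any gap and the z_c terms cancel.
Column 1: 14.73×2.84 + 20.65×3.04 + (z_c − 35.38)×3.36
Column 2: 0.1525×0 + x×1.02 + 2.278×2.36 + 7.524×2.92 + (z_c − 0.1525 − 9.802 − x)×3.36
The z_c×3.36 term appears on both sides and cancels. Collect the known terms of each column as K = Σ(ρt)_known − 3.36 × (depth of known layers): K_1 = 104.6092 − 3.36×35.38 = −14.2676; K_2 = 27.34616 − 3.36×(0.1525 + 9.802) = −6.10096.
Balance: K_1 = K_2 − x×(3.36 − 1.02), so x = (K_2 − K_1)/(3.36 − 1.02) = 8.16664/2.34 = 3.49 km.

3.49 km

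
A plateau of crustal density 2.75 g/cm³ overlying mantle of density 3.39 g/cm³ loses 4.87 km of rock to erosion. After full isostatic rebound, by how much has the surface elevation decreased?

Rebound u = e ρ_c/ρ_m = 4.87 km × 2.75/3.39 = 3.951 km.
Net surface drop = e − u = 4.87 km − 3.951 km = e (ρ_m − ρ_c)/ρ_m = 0.919 km.

0.919 km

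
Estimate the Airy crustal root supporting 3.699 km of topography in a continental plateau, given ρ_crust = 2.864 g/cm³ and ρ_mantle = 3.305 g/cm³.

In Airy isostatic equilibrium: the weight of the topography is balanced by the buoyancy of the root, ρ_c h = (ρ_m − ρ_c) r.
r = h · ρ_c / (ρ_m − ρ_c) = 3.699 km × 2.864 / (3.305 − 2.864) = 24 km.

24 km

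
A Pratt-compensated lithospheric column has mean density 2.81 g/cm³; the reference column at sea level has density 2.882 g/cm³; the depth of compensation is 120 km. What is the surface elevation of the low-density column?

3.07 km

ρ_ref D = ρ (D + h) → h = D (ρ_ref − ρ)/ρ.
h = 120 km × (2.882 − 2.81)/2.81 = 3.07 km.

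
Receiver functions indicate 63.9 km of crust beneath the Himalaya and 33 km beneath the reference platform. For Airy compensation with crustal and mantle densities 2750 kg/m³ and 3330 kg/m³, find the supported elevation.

Excess crust Δ = 63.9 km − 33 km = 30.9 km, split between elevation h and root r with h + r = Δ.
Airy balance ρ_c h = (ρ_m − ρ_c) r gives r = h ρ_c/(ρ_m − ρ_c), so h (1 + ρ_c/(ρ_m − ρ_c)) = Δ, i.e. h = Δ (ρ_m − ρ_c)/ρ_m.
h = 30.9 km × 580/3330 = 5.38 km.

5.38 km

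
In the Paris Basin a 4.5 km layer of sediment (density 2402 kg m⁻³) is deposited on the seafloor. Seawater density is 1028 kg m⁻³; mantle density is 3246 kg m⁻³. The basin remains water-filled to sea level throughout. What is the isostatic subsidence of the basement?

2.79 km

Submarine loading: the sediment displaces seawater, and the subsidence is in turn flooded, so s (ρ_m − ρ_w) = t (ρ_sed − ρ_w).
s = 4.5 km × (2402 − 1028) / (3246 − 1028) = 2.79 km.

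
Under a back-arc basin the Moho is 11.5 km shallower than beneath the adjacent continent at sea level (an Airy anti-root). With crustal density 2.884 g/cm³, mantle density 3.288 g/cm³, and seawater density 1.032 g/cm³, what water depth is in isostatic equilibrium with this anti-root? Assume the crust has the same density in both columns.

2.51 km

Replacing a thickness d of crust by seawater at the top must be balanced by replacing crust with mantle at the base: d (ρ_c − ρ_w) = a (ρ_m − ρ_c).
d = a (ρ_m − ρ_c)/(ρ_c − ρ_w) = 11.5 km × 0.404/1.852 = 2.51 km.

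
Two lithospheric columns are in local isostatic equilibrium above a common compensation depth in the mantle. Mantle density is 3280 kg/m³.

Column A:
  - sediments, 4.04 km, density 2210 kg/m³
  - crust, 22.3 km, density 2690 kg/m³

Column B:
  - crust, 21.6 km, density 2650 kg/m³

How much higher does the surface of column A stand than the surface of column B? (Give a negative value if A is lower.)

1.18 km

For any compensation level in the mantle, the mantle terms cancel and isostasy reduces to e = (Σt_A − Σt_B) − (Σ(ρt)_A − Σ(ρt)_B) / ρ_m.
Σt_A = 26.34 km; Σt_B = 21.6 km; Σ(ρt)_A = 68915.4; Σ(ρt)_B = 57240 (in km·kg/m³).
e = (26.34 − 21.6) − (68915.4 − 57240) / 3280 = 1.18 km.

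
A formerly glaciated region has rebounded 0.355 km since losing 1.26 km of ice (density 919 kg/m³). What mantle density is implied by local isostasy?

ρ_m = ρ_ice t / u = 919 × 1.26 km/0.355 km = 3260 kg/m³.

3260 kg/m³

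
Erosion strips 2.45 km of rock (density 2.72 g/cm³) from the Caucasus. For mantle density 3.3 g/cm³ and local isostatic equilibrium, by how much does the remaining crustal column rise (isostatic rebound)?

Unloading: uplift u = e ρ_c/ρ_m = 2.45 km × 2.72/3.3 = 2.02 km.

2.02 km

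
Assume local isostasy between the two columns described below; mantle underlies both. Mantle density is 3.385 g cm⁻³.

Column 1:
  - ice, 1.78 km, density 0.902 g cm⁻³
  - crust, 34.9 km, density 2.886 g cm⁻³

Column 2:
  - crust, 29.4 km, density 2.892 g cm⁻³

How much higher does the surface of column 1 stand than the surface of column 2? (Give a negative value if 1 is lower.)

2.17 km

For any compensation level in the mantle, the mantle terms cancel and isostasy reduces to e = (Σt_1 − Σt_2) − (Σ(ρt)_1 − Σ(ρt)_2) / ρ_m.
Σt_1 = 36.68 km; Σt_2 = 29.4 km; Σ(ρt)_1 = 102.32696; Σ(ρt)_2 = 85.0248 (in km·g cm⁻³).
e = (36.68 − 29.4) − (102.32696 − 85.0248) / 3.385 = 2.17 km.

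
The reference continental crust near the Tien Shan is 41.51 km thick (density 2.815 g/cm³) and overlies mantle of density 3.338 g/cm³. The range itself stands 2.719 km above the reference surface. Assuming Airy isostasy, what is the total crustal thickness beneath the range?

58.9 km

Root depth r = h ρ_c / (ρ_m − ρ_c) = 2.719 km × 2.815 / 0.523 = 14.63 km.
Total thickness = T + h + r = 41.51 km + 2.719 km + 14.63 km = 58.9 km.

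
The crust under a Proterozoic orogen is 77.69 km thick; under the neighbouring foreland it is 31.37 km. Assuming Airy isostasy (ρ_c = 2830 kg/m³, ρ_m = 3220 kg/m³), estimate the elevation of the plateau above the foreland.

Excess crust Δ = 77.69 km − 31.37 km = 46.32 km, split between elevation h and root r with h + r = Δ.
Airy balance ρ_c h = (ρ_m − ρ_c) r gives r = h ρ_c/(ρ_m − ρ_c), so h (1 + ρ_c/(ρ_m − ρ_c)) = Δ, i.e. h = Δ (ρ_m − ρ_c)/ρ_m.
h = 46.32 km × 390/3220 = 5.61 km.

5.61 km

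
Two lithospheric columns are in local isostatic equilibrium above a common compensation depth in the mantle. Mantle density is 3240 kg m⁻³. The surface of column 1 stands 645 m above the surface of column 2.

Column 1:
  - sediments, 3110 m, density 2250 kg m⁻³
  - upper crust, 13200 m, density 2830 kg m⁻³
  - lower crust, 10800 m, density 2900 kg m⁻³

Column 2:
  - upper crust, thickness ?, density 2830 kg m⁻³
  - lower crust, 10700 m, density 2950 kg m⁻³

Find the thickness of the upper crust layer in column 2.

17000 m

Take the compensation level at the base of the deeper column (depth z_c below the surface of column 1) and equate Σ ρ_i t_i down to z_c; mantle fills any gap and the z_c terms cancel.
Column 1: 3110×2250 + 13200×2830 + 10800×2900 + (z_c − 27110)×3240
Column 2: 645×0 + x×2830 + 10700×2950 + (z_c − 645 − 10700 − x)×3240
The z_c×3240 term appears on both sides and cancels. Collect the known terms of each column as K = Σ(ρt)_known − 3240 × (depth of known layers): K_1 = 75673500 − 3240×27110 = −12162900; K_2 = 31565000 − 3240×(645 + 10700) = −5192800.
Balance: K_1 = K_2 − x×(3240 − 2830), so x = (K_2 − K_1)/(3240 − 2830) = 6970100/410 = 17000 m.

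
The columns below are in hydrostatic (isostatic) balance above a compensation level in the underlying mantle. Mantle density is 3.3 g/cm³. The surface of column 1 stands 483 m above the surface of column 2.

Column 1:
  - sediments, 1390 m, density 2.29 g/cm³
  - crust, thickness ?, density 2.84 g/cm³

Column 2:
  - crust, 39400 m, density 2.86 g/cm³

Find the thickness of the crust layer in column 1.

38100 m

Take the compensation level at the base of the deeper column (depth z_c below the surface of column 1) and equate Σ ρ_i t_i down to z_c; mantle fills any gap and the z_c terms cancel.
Column 1: 1390×2.29 + x×2.84 + (z_c − 1390 − x)×3.3
Column 2: 483×0 + 39400×2.86 + (z_c − 483 − 39400)×3.3
The z_c×3.3 term appears on both sides and cancels. Collect the known terms of each column as K = Σ(ρt)_known − 3.3 × (depth of known layers): K_1 = 3183.1 − 3.3×1390 = −1403.9; K_2 = 112684 − 3.3×(483 + 39400) = −18929.9.
Balance: K_1 − x×(3.3 − 2.84) = K_2, so x = (K_1 − K_2)/(3.3 − 2.84) = 17526/0.46 = 38100 m.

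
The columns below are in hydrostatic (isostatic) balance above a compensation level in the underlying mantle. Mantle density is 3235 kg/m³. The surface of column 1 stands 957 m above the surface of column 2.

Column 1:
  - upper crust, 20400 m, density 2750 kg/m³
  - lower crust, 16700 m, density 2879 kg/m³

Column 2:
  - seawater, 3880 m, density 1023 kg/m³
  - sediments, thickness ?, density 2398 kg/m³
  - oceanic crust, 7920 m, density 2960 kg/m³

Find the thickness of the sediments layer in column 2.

2370 m

Take the compensation level at the base of the deeper column (depth z_c below the surface of column 1) and equate Σ ρ_i t_i down to z_c; mantle fills any gap and the z_c terms cancel.
Column 1: 20400×2750 + 16700×2879 + (z_c − 37100)×3235
Column 2: 957×0 + 3880×1023 + x×2398 + 7920×2960 + (z_c − 957 − 11800 − x)×3235
The z_c×3235 term appears on both sides and cancels. Collect the known terms of each column as K = Σ(ρt)_known − 3235 × (depth of known layers): K_1 = 104179300 − 3235×37100 = −15839200; K_2 = 27412440 − 3235×(957 + 11800) = −13856455.
Balance: K_1 = K_2 − x×(3235 − 2398), so x = (K_2 − K_1)/(3235 − 2398) = 1982740/837 = 2370 m.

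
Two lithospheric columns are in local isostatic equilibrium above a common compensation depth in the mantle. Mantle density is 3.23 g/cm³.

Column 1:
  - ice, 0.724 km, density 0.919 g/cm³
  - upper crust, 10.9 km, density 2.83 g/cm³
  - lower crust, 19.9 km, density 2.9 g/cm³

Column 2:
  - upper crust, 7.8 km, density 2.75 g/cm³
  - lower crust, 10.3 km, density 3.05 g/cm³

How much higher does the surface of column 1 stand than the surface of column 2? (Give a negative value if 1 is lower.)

For any compensation level in the mantle, the mantle terms cancel and isostasy reduces to e = (Σt_1 − Σt_2) − (Σ(ρt)_1 − Σ(ρt)_2) / ρ_m.
Σt_1 = 31.524 km; Σt_2 = 18.1 km; Σ(ρt)_1 = 89.222356; Σ(ρt)_2 = 52.865 (in km·g/cm³).
e = (31.524 − 18.1) − (89.222356 − 52.865) / 3.23 = 2.17 km.

2.17 km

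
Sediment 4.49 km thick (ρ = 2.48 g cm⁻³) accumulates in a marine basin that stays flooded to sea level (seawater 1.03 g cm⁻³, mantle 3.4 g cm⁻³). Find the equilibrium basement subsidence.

2.75 km

Submarine loading: the sediment displaces seawater, and the subsidence is in turn flooded, so s (ρ_m − ρ_w) = t (ρ_sed − ρ_w).
s = 4.49 km × (2.48 − 1.03) / (3.4 − 1.03) = 2.75 km.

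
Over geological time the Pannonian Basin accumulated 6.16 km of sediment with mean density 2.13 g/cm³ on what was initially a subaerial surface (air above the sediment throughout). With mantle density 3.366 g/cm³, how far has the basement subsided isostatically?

Subaerial load: s = t ρ_sed / ρ_m = 6.16 km × 2.13/3.366 = 3.9 km.

3.9 km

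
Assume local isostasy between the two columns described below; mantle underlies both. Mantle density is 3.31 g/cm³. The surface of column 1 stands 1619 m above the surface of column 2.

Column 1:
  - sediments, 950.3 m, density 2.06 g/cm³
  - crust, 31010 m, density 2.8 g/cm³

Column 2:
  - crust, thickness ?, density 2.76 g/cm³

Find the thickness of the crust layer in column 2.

21200 m

Take the compensation level at the base of the deeper column (depth z_c below the surface of column 1) and equate Σ ρ_i t_i down to z_c; mantle fills any gap and the z_c terms cancel.
Column 1: 950.3×2.06 + 31010×2.8 + (z_c − 31960.3)×3.31
Column 2: 1619×0 + x×2.76 + (z_c − 1619 − 0 − x)×3.31
The z_c×3.31 term appears on both sides and cancels. Collect the known terms of each column as K = Σ(ρt)_known − 3.31 × (depth of known layers): K_1 = 88785.618 − 3.31×31960.3 = −17002.975; K_2 = 0 − 3.31×(1619 + 0) = −5358.89.
Balance: K_1 = K_2 − x×(3.31 − 2.76), so x = (K_2 − K_1)/(3.31 − 2.76) = 11644.1/0.55 = 21200 m.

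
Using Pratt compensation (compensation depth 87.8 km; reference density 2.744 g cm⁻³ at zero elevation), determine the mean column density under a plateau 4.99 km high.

Pratt balance: ρ_ref D = ρ (D + h).
ρ = ρ_ref D/(D + h) = 2.744 × 87.8 km/(87.8 km + 4.99 km) = 2.6 g cm⁻³.

2.6 g cm⁻³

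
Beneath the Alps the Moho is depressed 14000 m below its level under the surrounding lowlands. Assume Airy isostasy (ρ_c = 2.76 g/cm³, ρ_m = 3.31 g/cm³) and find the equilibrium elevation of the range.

2790 m

Isostatic balance requires: ρ_c h = (ρ_m − ρ_c) r.
h = r (ρ_m − ρ_c) / ρ_c = 14000 m × (3.31 − 2.76) / 2.76 = 2790 m.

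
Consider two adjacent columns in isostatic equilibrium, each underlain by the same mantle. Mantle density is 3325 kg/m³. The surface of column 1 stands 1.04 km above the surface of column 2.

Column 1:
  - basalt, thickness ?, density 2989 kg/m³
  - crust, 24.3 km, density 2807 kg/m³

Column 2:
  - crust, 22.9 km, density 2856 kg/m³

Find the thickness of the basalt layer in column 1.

4.79 km

Take the compensation level at the base of the deeper column (depth z_c below the surface of column 1) and equate Σ ρ_i t_i down to z_c; mantle fills any gap and the z_c terms cancel.
Column 1: x×2989 + 24.3×2807 + (z_c − 24.3 − x)×3325
Column 2: 1.04×0 + 22.9×2856 + (z_c − 1.04 − 22.9)×3325
The z_c×3325 term appears on both sides and cancels. Collect the known terms of each column as K = Σ(ρt)_known − 3325 × (depth of known layers): K_1 = 68210.1 − 3325×24.3 = −12587.4; K_2 = 65402.4 − 3325×(1.04 + 22.9) = −14198.1.
Balance: K_1 − x×(3325 − 2989) = K_2, so x = (K_1 − K_2)/(3325 − 2989) = 1610.7/336 = 4.79 km.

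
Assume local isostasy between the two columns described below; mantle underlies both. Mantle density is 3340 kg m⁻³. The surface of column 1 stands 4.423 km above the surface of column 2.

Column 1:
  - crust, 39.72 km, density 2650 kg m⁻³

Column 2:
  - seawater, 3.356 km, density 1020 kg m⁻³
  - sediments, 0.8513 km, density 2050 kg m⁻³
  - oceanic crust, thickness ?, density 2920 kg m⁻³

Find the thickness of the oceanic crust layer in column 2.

Take the compensation level at the base of the deeper column (depth z_c below the surface of column 1) and equate Σ ρ_i t_i down to z_c; mantle fills any gap and the z_c terms cancel.
Column 1: 39.72×2650 + (z_c − 39.72)×3340
Column 2: 4.423×0 + 3.356×1020 + 0.8513×2050 + x×2920 + (z_c − 4.423 − 4.2073 − x)×3340
The z_c×3340 term appears on both sides and cancels. Collect the known terms of each column as K = Σ(ρt)_known − 3340 × (depth of known layers): K_1 = 105258 − 3340×39.72 = −27406.8; K_2 = 5168.285 − 3340×(4.423 + 4.2073) = −23656.917.
Balance: K_1 = K_2 − x×(3340 − 2920), so x = (K_2 − K_1)/(3340 − 2920) = 3749.88/420 = 8.93 km.

8.93 km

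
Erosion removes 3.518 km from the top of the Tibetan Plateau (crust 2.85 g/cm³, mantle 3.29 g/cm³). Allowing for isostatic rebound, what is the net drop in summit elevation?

Rebound u = e ρ_c/ρ_m = 3.518 km × 2.85/3.29 = 3.048 km.
Net surface drop = e − u = 3.518 km − 3.048 km = e (ρ_m − ρ_c)/ρ_m = 0.47 km.

0.47 km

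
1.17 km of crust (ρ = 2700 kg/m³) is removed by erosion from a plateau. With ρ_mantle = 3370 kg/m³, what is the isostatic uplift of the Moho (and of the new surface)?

0.937 km

Unloading: uplift u = e ρ_c/ρ_m = 1.17 km × 2700/3370 = 0.937 km.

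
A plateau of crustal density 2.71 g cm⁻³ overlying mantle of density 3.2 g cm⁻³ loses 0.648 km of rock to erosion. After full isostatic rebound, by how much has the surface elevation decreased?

Rebound u = e ρ_c/ρ_m = 0.648 km × 2.71/3.2 = 0.5488 km.
Net surface drop = e − u = 0.648 km − 0.5488 km = e (ρ_m − ρ_c)/ρ_m = 0.0992 km.

0.0992 km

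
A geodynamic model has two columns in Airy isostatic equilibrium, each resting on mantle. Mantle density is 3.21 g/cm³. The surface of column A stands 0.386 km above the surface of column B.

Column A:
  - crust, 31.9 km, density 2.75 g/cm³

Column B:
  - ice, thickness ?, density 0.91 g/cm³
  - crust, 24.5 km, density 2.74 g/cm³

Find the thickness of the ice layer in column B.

0.835 km

Take the compensation level at the base of the deeper column (depth z_c below the surface of column A) and equate Σ ρ_i t_i down to z_c; mantle fills any gap and the z_c terms cancel.
Column A: 31.9×2.75 + (z_c − 31.9)×3.21
Column B: 0.386×0 + x×0.91 + 24.5×2.74 + (z_c − 0.386 − 24.5 − x)×3.21
The z_c×3.21 term appears on both sides and cancels. Collect the known terms of each column as K = Σ(ρt)_known − 3.21 × (depth of known layers): K_A = 87.725 − 3.21×31.9 = −14.674; K_B = 67.13 − 3.21×(0.386 + 24.5) = −12.75406.
Balance: K_A = K_B − x×(3.21 − 0.91), so x = (K_B − K_A)/(3.21 − 0.91) = 1.91994/2.3 = 0.835 km.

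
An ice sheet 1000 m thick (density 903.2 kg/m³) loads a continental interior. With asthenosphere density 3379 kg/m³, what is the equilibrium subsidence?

267 m

Balancing pressure at the compensation depth: the ice load ρ_ice t is balanced by mantle displaced below, ρ_m s.
s = t ρ_ice / ρ_m = 1000 m × 903.2/3379 = 267 m.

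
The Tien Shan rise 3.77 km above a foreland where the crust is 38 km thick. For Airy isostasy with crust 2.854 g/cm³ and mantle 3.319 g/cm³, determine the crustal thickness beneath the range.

64.9 km

Root depth r = h ρ_c / (ρ_m − ρ_c) = 3.77 km × 2.854 / 0.465 = 23.14 km.
Total thickness = T + h + r = 38 km + 3.77 km + 23.14 km = 64.9 km.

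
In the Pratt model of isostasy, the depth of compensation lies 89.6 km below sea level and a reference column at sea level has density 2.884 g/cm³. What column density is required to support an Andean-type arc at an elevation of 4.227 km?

2.75 g/cm³

Pratt balance: ρ_ref D = ρ (D + h).
ρ = ρ_ref D/(D + h) = 2.884 × 89.6 km/(89.6 km + 4.227 km) = 2.75 g/cm³.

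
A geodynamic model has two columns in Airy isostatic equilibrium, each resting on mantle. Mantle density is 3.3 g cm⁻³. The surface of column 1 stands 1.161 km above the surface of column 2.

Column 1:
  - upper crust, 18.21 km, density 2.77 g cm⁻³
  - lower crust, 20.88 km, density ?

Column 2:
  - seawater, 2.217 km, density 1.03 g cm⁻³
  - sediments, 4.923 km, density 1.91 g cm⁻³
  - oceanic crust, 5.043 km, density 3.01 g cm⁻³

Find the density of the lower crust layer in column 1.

2.94 g cm⁻³

Take the compensation level at the base of the deeper column (depth z_c below the surface of column 1) and equate Σ ρ_i t_i down to z_c; mantle fills any gap and the z_c terms cancel.
Column 1: 18.21×2.77 + 20.88×ρ + (z_c − 39.09)×3.3
Column 2: 1.161×0 + 2.217×1.03 + 4.923×1.91 + 5.043×3.01 + (z_c − 1.161 − 12.183)×3.3
The z_c×3.3 term appears on both sides and cancels. Collect the known terms of each column as K = Σ(ρt)_known − 3.3 × (depth of known layers): K_1 = 50.4417 − 3.3×39.09 = −78.5553; K_2 = 26.86587 − 3.3×(1.161 + 12.183) = −17.16933.
Balance: K_1 + 20.88×ρ = K_2, so ρ = (K_2 − K_1)/20.88 = 61.386/20.88 = 2.94 g cm⁻³.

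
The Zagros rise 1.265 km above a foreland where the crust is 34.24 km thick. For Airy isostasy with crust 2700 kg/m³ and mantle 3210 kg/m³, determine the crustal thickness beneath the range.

Root depth r = h ρ_c / (ρ_m − ρ_c) = 1.265 km × 2700 / 510 = 6.697 km.
Total thickness = T + h + r = 34.24 km + 1.265 km + 6.697 km = 42.2 km.

42.2 km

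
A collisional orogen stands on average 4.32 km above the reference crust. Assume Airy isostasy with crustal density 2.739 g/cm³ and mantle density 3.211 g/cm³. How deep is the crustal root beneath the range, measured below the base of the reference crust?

For local isostatic compensation: the weight of the topography is balanced by the buoyancy of the root, ρ_c h = (ρ_m − ρ_c) r.
r = h · ρ_c / (ρ_m − ρ_c) = 4.32 km × 2.739 / (3.211 − 2.739) = 25.1 km.

25.1 km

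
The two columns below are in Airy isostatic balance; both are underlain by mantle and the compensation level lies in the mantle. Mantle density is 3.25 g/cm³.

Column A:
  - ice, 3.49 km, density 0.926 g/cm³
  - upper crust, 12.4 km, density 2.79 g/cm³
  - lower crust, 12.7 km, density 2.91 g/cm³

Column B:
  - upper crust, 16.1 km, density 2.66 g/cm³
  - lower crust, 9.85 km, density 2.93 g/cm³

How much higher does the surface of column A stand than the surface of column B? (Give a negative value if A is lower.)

For any compensation level in the mantle, the mantle terms cancel and isostasy reduces to e = (Σt_A − Σt_B) − (Σ(ρt)_A − Σ(ρt)_B) / ρ_m.
Σt_A = 28.59 km; Σt_B = 25.95 km; Σ(ρt)_A = 74.78474; Σ(ρt)_B = 71.6865 (in km·g/cm³).
e = (28.59 − 25.95) − (74.78474 − 71.6865) / 3.25 = 1.69 km.

1.69 km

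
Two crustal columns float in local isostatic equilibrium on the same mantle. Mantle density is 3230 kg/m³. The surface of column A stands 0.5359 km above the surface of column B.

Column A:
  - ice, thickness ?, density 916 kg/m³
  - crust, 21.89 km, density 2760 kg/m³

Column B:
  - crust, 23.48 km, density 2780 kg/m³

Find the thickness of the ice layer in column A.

Take the compensation level at the base of the deeper column (depth z_c below the surface of column A) and equate Σ ρ_i t_i down to z_c; mantle fills any gap and the z_c terms cancel.
Column A: x×916 + 21.89×2760 + (z_c − 21.89 − x)×3230
Column B: 0.5359×0 + 23.48×2780 + (z_c − 0.5359 − 23.48)×3230
The z_c×3230 term appears on both sides and cancels. Collect the known terms of each column as K = Σ(ρt)_known − 3230 × (depth of known layers): K_A = 60416.4 − 3230×21.89 = −10288.3; K_B = 65274.4 − 3230×(0.5359 + 23.48) = −12296.957.
Balance: K_A − x×(3230 − 916) = K_B, so x = (K_A − K_B)/(3230 − 916) = 2008.66/2314 = 0.868 km.

0.868 km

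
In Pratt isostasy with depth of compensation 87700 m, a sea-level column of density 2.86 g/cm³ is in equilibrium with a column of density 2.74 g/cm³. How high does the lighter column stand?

3840 m

ρ_ref D = ρ (D + h) → h = D (ρ_ref − ρ)/ρ.
h = 87700 m × (2.86 − 2.74)/2.74 = 3840 m.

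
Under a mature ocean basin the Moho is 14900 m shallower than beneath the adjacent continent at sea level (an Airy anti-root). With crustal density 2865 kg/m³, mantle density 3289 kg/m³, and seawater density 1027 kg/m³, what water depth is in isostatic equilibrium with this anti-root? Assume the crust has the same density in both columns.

3440 m

Replacing a thickness d of crust by seawater at the top must be balanced by replacing crust with mantle at the base: d (ρ_c − ρ_w) = a (ρ_m − ρ_c).
d = a (ρ_m − ρ_c)/(ρ_c − ρ_w) = 14900 m × 424/1838 = 3440 m.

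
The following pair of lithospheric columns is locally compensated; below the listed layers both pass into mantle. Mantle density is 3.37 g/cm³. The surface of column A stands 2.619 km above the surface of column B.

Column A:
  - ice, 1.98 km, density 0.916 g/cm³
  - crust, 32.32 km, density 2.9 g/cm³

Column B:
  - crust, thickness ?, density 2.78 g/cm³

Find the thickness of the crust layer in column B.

Take the compensation level at the base of the deeper column (depth z_c below the surface of column A) and equate Σ ρ_i t_i down to z_c; mantle fills any gap and the z_c terms cancel.
Column A: 1.98×0.916 + 32.32×2.9 + (z_c − 34.3)×3.37
Column B: 2.619×0 + x×2.78 + (z_c − 2.619 − 0 − x)×3.37
The z_c×3.37 term appears on both sides and cancels. Collect the known terms of each column as K = Σ(ρt)_known − 3.37 × (depth of known layers): K_A = 95.54168 − 3.37×34.3 = −20.04932; K_B = 0 − 3.37×(2.619 + 0) = −8.82603.
Balance: K_A = K_B − x×(3.37 − 2.78), so x = (K_B − K_A)/(3.37 − 2.78) = 11.2233/0.59 = 19 km.

19 km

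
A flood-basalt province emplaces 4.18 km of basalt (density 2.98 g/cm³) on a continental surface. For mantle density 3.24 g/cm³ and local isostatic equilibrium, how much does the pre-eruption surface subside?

3.84 km

Subaerial loading: s = t ρ_load / ρ_m.
s = 4.18 km × 2.98/3.24 = 3.84 km.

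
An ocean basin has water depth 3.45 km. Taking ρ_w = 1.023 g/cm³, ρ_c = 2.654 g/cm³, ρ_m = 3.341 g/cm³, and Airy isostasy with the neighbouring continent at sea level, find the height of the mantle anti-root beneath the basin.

8.19 km

In Airy isostatic equilibrium: replacing crust with seawater at the top is compensated by replacing crust with mantle at the base: d (ρ_c − ρ_w) = a (ρ_m − ρ_c).
a = d (ρ_c − ρ_w)/(ρ_m − ρ_c) = 3.45 km × 1.631/0.687 = 8.19 km.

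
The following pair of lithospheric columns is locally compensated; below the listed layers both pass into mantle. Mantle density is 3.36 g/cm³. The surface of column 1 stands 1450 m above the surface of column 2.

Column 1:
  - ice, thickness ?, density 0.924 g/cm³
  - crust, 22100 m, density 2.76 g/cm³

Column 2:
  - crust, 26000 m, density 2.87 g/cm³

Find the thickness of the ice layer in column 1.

1790 m

Take the compensation level at the base of the deeper column (depth z_c below the surface of column 1) and equate Σ ρ_i t_i down to z_c; mantle fills any gap and the z_c terms cancel.
Column 1: x×0.924 + 22100×2.76 + (z_c − 22100 − x)×3.36
Column 2: 1450×0 + 26000×2.87 + (z_c − 1450 − 26000)×3.36
The z_c×3.36 term appears on both sides and cancels. Collect the known terms of each column as K = Σ(ρt)_known − 3.36 × (depth of known layers): K_1 = 60996 − 3.36×22100 = −13260; K_2 = 74620 − 3.36×(1450 + 26000) = −17612.
Balance: K_1 − x×(3.36 − 0.924) = K_2, so x = (K_1 − K_2)/(3.36 − 0.924) = 4352/2.436 = 1790 m.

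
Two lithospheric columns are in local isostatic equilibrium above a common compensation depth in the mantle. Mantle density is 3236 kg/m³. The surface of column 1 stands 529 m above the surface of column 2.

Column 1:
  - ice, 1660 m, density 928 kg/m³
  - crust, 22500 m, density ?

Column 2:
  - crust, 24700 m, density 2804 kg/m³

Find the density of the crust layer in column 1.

Take the compensation level at the base of the deeper column (depth z_c below the surface of column 1) and equate Σ ρ_i t_i down to z_c; mantle fills any gap and the z_c terms cancel.
Column 1: 1660×928 + 22500×ρ + (z_c − 24160)×3236
Column 2: 529×0 + 24700×2804 + (z_c − 529 − 24700)×3236
The z_c×3236 term appears on both sides and cancels. Collect the known terms of each column as K = Σ(ρt)_known − 3236 × (depth of known layers): K_1 = 1540480 − 3236×24160 = −76641280; K_2 = 69258800 − 3236×(529 + 24700) = −12382244.
Balance: K_1 + 22500×ρ = K_2, so ρ = (K_2 − K_1)/22500 = 64259000/22500 = 2860 kg/m³.

2860 kg/m³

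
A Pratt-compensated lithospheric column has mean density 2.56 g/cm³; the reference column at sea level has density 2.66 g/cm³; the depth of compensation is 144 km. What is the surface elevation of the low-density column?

ρ_ref D = ρ (D + h) → h = D (ρ_ref − ρ)/ρ.
h = 144 km × (2.66 − 2.56)/2.56 = 5.62 km.

5.62 km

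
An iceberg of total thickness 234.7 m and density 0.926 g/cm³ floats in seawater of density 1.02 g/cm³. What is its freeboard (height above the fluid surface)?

21.6 m

Floating equilibrium: submerged depth d = t ρ_obj/ρ_fluid = 234.7 m × 0.926/1.02 = 213.1 m.
Freeboard = t − d = 234.7 m − 213.1 m = 21.6 m.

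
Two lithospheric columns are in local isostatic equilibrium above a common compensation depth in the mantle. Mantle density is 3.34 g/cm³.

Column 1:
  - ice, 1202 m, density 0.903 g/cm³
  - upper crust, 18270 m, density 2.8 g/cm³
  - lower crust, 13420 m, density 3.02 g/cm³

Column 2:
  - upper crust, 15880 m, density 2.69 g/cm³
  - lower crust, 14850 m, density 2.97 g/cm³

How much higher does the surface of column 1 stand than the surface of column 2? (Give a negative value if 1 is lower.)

381 m

For any compensation level in the mantle, the mantle terms cancel and isostasy reduces to e = (Σt_1 − Σt_2) − (Σ(ρt)_1 − Σ(ρt)_2) / ρ_m.
Σt_1 = 32892 m; Σt_2 = 30730 m; Σ(ρt)_1 = 92769.806; Σ(ρt)_2 = 86821.7 (in m·g/cm³).
e = (32892 − 30730) − (92769.806 − 86821.7) / 3.34 = 381 m.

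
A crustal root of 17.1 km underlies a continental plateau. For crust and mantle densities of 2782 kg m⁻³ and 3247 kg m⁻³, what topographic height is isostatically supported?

2.86 km

By Archimedes' principle applied to the lithosphere: ρ_c h = (ρ_m − ρ_c) r.
h = r (ρ_m − ρ_c) / ρ_c = 17.1 km × (3247 − 2782) / 2782 = 2.86 km.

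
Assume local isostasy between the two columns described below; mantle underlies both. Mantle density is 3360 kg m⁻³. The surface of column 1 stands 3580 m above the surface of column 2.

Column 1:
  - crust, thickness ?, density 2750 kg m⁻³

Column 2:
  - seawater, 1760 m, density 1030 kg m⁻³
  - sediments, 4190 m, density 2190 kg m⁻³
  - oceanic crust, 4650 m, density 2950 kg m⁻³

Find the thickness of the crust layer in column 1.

37600 m

Take the compensation level at the base of the deeper column (depth z_c below the surface of column 1) and equate Σ ρ_i t_i down to z_c; mantle fills any gap and the z_c terms cancel.
Column 1: x×2750 + (z_c − 0 − x)×3360
Column 2: 3580×0 + 1760×1030 + 4190×2190 + 4650×2950 + (z_c − 3580 − 10600)×3360
The z_c×3360 term appears on both sides and cancels. Collect the known terms of each column as K = Σ(ρt)_known − 3360 × (depth of known layers): K_1 = 0 − 3360×0 = 0; K_2 = 24706400 − 3360×(3580 + 10600) = −22938400.
Balance: K_1 − x×(3360 − 2750) = K_2, so x = (K_1 − K_2)/(3360 − 2750) = 22938400/610 = 37600 m.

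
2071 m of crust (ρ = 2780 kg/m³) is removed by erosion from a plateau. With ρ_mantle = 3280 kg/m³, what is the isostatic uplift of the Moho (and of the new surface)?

1760 m

Unloading: uplift u = e ρ_c/ρ_m = 2071 m × 2780/3280 = 1760 m.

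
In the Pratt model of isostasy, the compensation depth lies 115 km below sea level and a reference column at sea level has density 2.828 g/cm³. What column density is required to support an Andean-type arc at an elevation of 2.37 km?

2.77 g/cm³

Pratt balance: ρ_ref D = ρ (D + h).
ρ = ρ_ref D/(D + h) = 2.828 × 115 km/(115 km + 2.37 km) = 2.77 g/cm³.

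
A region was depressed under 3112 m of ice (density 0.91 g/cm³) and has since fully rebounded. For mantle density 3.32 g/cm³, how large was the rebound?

853 m

Removing the load lets mantle flow back in; uplift u satisfies ρ_ice t = ρ_m u.
u = t ρ_ice/ρ_m = 3112 m × 0.91/3.32 = 853 m.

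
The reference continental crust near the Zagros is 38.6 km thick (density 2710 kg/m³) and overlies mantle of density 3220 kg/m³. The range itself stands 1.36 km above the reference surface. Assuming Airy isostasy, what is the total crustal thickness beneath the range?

Root depth r = h ρ_c / (ρ_m − ρ_c) = 1.36 km × 2710 / 510 = 7.227 km.
Total thickness = T + h + r = 38.6 km + 1.36 km + 7.227 km = 47.2 km.

47.2 km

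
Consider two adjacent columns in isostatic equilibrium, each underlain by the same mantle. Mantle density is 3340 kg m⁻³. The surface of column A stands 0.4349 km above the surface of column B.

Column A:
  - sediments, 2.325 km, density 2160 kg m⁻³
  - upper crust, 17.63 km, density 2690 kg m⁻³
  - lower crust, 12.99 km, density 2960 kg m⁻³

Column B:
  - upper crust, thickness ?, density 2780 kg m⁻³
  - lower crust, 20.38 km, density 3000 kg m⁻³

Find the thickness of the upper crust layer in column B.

Take the compensation level at the base of the deeper column (depth z_c below the surface of column A) and equate Σ ρ_i t_i down to z_c; mantle fills any gap and the z_c terms cancel.
Column A: 2.325×2160 + 17.63×2690 + 12.99×2960 + (z_c − 32.945)×3340
Column B: 0.4349×0 + x×2780 + 20.38×3000 + (z_c − 0.4349 − 20.38 − x)×3340
The z_c×3340 term appears on both sides and cancels. Collect the known terms of each column as K = Σ(ρt)_known − 3340 × (depth of known layers): K_A = 90897.1 − 3340×32.945 = −19139.2; K_B = 61140 − 3340×(0.4349 + 20.38) = −8381.766.
Balance: K_A = K_B − x×(3340 − 2780), so x = (K_B − K_A)/(3340 − 2780) = 10757.4/560 = 19.2 km.

19.2 km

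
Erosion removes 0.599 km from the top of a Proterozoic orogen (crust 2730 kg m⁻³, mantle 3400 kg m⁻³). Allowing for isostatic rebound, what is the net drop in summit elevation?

0.118 km

Rebound u = e ρ_c/ρ_m = 0.599 km × 2730/3400 = 0.481 km.
Net surface drop = e − u = 0.599 km − 0.481 km = e (ρ_m − ρ_c)/ρ_m = 0.118 km.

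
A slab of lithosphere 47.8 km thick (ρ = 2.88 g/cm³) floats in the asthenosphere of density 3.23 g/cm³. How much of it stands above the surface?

Floating equilibrium: submerged depth d = t ρ_obj/ρ_fluid = 47.8 km × 2.88/3.23 = 42.62 km.
Freeboard = t − d = 47.8 km − 42.62 km = 5.18 km.

5.18 km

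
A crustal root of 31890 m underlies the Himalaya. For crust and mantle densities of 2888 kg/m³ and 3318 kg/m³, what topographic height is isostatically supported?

4750 m

Balancing pressure at the compensation depth: ρ_c h = (ρ_m − ρ_c) r.
h = r (ρ_m − ρ_c) / ρ_c = 31890 m × (3318 − 2888) / 2888 = 4750 m.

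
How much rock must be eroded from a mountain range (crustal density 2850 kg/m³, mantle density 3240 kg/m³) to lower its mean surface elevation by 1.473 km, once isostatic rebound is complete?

12.2 km

Net drop Δ = e − u = e − e ρ_c/ρ_m = e (ρ_m − ρ_c)/ρ_m.
e = Δ ρ_m/(ρ_m − ρ_c) = 1.473 km × 3240/390 = 12.2 km.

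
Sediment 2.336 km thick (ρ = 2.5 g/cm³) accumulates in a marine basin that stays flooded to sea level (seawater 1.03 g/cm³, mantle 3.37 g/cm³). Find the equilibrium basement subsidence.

1.47 km

Submarine loading: the sediment displaces seawater, and the subsidence is in turn flooded, so s (ρ_m − ρ_w) = t (ρ_sed − ρ_w).
s = 2.336 km × (2.5 − 1.03) / (3.37 − 1.03) = 1.47 km.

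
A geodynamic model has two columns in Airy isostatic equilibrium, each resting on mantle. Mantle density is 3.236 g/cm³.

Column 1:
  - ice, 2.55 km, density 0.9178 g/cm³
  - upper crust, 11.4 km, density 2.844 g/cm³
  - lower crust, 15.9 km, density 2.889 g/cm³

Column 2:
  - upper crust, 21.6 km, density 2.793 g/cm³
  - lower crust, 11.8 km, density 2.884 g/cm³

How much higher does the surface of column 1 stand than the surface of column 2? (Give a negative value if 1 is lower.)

0.672 km

For any compensation level in the mantle, the mantle terms cancel and isostasy reduces to e = (Σt_1 − Σt_2) − (Σ(ρt)_1 − Σ(ρt)_2) / ρ_m.
Σt_1 = 29.85 km; Σt_2 = 33.4 km; Σ(ρt)_1 = 80.69709; Σ(ρt)_2 = 94.36 (in km·g/cm³).
e = (29.85 − 33.4) − (80.69709 − 94.36) / 3.236 = 0.672 km.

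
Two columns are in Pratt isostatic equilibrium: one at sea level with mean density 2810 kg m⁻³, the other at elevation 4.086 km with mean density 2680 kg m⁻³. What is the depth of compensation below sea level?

84.2 km

ρ_ref D = ρ (D + h) → D (ρ_ref − ρ) = ρ h.
D = ρ h/(ρ_ref − ρ) = 2680 × 4.086 km/(2810 − 2680) = 84.2 km.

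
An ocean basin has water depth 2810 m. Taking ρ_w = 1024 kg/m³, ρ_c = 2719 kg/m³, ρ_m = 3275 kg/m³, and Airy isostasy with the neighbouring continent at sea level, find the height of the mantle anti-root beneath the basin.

8570 m

In Airy isostatic equilibrium: replacing crust with seawater at the top is compensated by replacing crust with mantle at the base: d (ρ_c − ρ_w) = a (ρ_m − ρ_c).
a = d (ρ_c − ρ_w)/(ρ_m − ρ_c) = 2810 m × 1695/556 = 8570 m.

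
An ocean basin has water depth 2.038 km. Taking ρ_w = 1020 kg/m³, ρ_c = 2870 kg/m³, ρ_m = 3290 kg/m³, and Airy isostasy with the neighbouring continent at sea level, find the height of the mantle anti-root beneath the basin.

8.98 km

Balancing pressure at the compensation depth: replacing crust with seawater at the top is compensated by replacing crust with mantle at the base: d (ρ_c − ρ_w) = a (ρ_m − ρ_c).
a = d (ρ_c − ρ_w)/(ρ_m − ρ_c) = 2.038 km × 1850/420 = 8.98 km.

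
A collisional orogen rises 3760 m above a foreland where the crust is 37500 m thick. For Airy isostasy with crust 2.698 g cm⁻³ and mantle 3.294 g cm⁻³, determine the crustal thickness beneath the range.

Root depth r = h ρ_c / (ρ_m − ρ_c) = 3760 m × 2.698 / 0.596 = 17020 m.
Total thickness = T + h + r = 37500 m + 3760 m + 17020 m = 58300 m.

58300 m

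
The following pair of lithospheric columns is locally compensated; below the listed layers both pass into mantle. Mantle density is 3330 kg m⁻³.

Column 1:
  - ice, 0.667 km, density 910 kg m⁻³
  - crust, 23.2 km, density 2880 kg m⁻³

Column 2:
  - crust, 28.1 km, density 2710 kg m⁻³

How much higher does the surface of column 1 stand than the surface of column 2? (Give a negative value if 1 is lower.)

−1.61 km

For any compensation level in the mantle, the mantle terms cancel and isostasy reduces to e = (Σt_1 − Σt_2) − (Σ(ρt)_1 − Σ(ρt)_2) / ρ_m.
Σt_1 = 23.867 km; Σt_2 = 28.1 km; Σ(ρt)_1 = 67422.97; Σ(ρt)_2 = 76151 (in km·kg m⁻³).
e = (23.867 − 28.1) − (67422.97 − 76151) / 3330 = −1.61 km.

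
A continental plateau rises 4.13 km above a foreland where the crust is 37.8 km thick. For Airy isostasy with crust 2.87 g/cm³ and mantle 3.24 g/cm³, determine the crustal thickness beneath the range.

Root depth r = h ρ_c / (ρ_m − ρ_c) = 4.13 km × 2.87 / 0.37 = 32.04 km.
Total thickness = T + h + r = 37.8 km + 4.13 km + 32.04 km = 74 km.

74 km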